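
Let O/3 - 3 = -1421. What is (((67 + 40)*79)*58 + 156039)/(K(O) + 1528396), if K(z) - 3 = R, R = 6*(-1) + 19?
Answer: 646313/1528412 ≈ 0.42287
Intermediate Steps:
O = -4254 (O = 9 + 3*(-1421) = 9 - 4263 = -4254)
R = 13 (R = -6 + 19 = 13)
K(z) = 16 (K(z) = 3 + 13 = 16)
(((67 + 40)*79)*58 + 156039)/(K(O) + 1528396) = (((67 + 40)*79)*58 + 156039)/(16 + 1528396) = ((107*79)*58 + 156039)/1528412 = (8453*58 + 156039)*(1/1528412) = (490274 + 156039)*(1/1528412) = 646313*(1/1528412) = 646313/1528412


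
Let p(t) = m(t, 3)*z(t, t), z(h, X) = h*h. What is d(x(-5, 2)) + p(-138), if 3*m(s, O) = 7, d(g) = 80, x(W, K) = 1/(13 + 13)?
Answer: 44516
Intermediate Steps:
x(W, K) = 1/26
m(s, O) = 7/3 (m(s, O) = (⅓)*7 = 7/3)
z(h, X) = h²
p(t) = 7*t²/3
d(x(-5, 2)) + p(-138) = 80 + (7/3)*(-138)² = 80 + (7/3)*19044 = 80 + 44436 = 44516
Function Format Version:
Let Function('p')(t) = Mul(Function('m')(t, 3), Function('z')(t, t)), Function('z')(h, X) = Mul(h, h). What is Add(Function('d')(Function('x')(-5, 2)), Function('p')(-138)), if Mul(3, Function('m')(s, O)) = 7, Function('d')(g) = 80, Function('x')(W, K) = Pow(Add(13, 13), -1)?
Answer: 44516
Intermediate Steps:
Function('x')(W, K) = Rational(1, 26) (Function('x')(W, K) = Pow(26, -1) = Rational(1, 26))
Function('m')(s, O) = Rational(7, 3) (Function('m')(s, O) = Mul(Rational(1, 3), 7) = Rational(7, 3))
Function('z')(h, X) = Pow(h, 2)
Function('p')(t) = Mul(Rational(7, 3), Pow(t, 2))
Add(Function('d')(Function('x')(-5, 2)), Function('p')(-138)) = Add(80, Mul(Rational(7, 3), Pow(-138, 2))) = Add(80, Mul(Rational(7, 3), 19044)) = Add(80, 44436) = 44516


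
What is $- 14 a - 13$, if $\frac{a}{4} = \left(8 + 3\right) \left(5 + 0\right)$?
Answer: $-3093$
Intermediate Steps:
$a = 220$ ($a = 4 \left(8 + 3\right) \left(5 + 0\right) = 4 \cdot 11 \cdot 5 = 4 \cdot 55 = 220$)
$- 14 a - 13 = \left(-14\right) 220 - 13 = -3080 - 13 = -3093$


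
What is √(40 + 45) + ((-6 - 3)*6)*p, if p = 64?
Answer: -3456 + √85 ≈ -3446.8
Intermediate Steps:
√(40 + 45) + ((-6 - 3)*6)*p = √(40 + 45) + ((-6 - 3)*6)*64 = √85 - 9*6*64 = √85 - 54*64 = √85 - 3456 = -3456 + √85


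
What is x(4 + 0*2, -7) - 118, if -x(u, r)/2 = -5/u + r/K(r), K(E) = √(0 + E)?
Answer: -231/2 - 2*I*√7 ≈ -115.5 - 5.2915*I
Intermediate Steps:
K(E) = √E
x(u, r) = -2*√r + 10/u (x(u, r) = -2*(-5/u + r/(√r)) = -2*(-5/u + r/√r) = -2*(-5/u + √r) = -2*(√r - 5/u) = -2*√r + 10/u)
x(4 + 0*2, -7) - 118 = (-2*I*√7 + 10/(4 + 0*2)) - 118 = (-2*I*√7 + 10/(4 + 0)) - 118 = (-2*I*√7 + 10/4) - 118 = (-2*I*√7 + 10*(¼)) - 118 = (-2*I*√7 + 5/2) - 118 = (5/2 - 2*I*√7) - 118 = -231/2 - 2*I*√7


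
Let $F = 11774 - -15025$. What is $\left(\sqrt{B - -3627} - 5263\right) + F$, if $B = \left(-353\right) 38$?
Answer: $21536 + i \sqrt{9787} \approx 21536.0 + 98.929 i$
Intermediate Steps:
$B = -13414$
$F = 26799$ ($F = 11774 + 15025 = 26799$)
$\left(\sqrt{B - -3627} - 5263\right) + F = \left(\sqrt{-13414 - -3627} - 5263\right) + 26799 = \left(\sqrt{-13414 + \left(3658 - 31\right)} - 5263\right) + 26799 = \left(\sqrt{-13414 + 3627} - 5263\right) + 26799 = \left(\sqrt{-9787} - 5263\right) + 26799 = \left(i \sqrt{9787} - 5263\right) + 26799 = \left(-5263 + i \sqrt{9787}\right) + 26799 = 21536 + i \sqrt{9787}$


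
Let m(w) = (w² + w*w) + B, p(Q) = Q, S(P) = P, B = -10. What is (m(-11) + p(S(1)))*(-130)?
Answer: -30290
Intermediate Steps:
m(w) = -10 + 2*w² (m(w) = (w² + w*w) - 10 = (w² + w²) - 10 = 2*w² - 10 = -10 + 2*w²)
(m(-11) + p(S(1)))*(-130) = ((-10 + 2*(-11)²) + 1)*(-130) = ((-10 + 2*121) + 1)*(-130) = ((-10 + 242) + 1)*(-130) = (232 + 1)*(-130) = 233*(-130) = -30290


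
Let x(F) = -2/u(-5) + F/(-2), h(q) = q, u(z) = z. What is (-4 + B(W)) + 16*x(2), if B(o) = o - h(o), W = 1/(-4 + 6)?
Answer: -68/5 ≈ -13.600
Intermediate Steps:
W = ½ (W = 1/2 = ½ ≈ 0.50000)
x(F) = ⅖ - F/2 (x(F) = -2/(-5) + F/(-2) = -2*(-⅕) + F*(-½) = ⅖ - F/2)
B(o) = 0 (B(o) = o - o = 0)
(-4 + B(W)) + 16*x(2) = (-4 + 0) + 16*(⅖ - ½*2) = -4 + 16*(⅖ - 1) = -4 + 16*(-⅗) = -4 - 48/5 = -68/5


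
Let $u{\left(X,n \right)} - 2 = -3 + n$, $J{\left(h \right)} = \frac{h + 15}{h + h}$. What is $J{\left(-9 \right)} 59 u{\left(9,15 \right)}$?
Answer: $- \frac{826}{3} \approx -275.33$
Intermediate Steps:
$J{\left(h \right)} = \frac{15 + h}{2 h}$
$u{\left(X,n \right)} = -1 + n$ ($u{\left(X,n \right)} = 2 + \left(-3 + n\right) = -1 + n$)
$J{\left(-9 \right)} 59 u{\left(9,15 \right)} = \frac{15 - 9}{2 \left(-9\right)} 59 \left(-1 + 15\right) = \frac{1}{2} \left(- \frac{1}{9}\right) 6 \cdot 59 \cdot 14 = \left(- \frac{1}{3}\right) 59 \cdot 14 = \left(- \frac{59}{3}\right) 14 = - \frac{826}{3}$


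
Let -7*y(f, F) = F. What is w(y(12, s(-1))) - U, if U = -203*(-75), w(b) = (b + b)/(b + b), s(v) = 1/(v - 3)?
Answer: -15224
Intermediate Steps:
s(v) = 1/(-3 + v)
y(f, F) = -F/7
w(b) = 1 (w(b) = (2*b)/((2*b)) = (2*b)*(1/(2*b)) = 1)
U = 15225
w(y(12, s(-1))) - U = 1 - 1*15225 = 1 - 15225 = -15224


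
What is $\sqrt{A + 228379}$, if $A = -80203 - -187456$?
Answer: $4 \sqrt{20977} \approx 579.34$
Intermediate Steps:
$A = 107253$ ($A = -80203 + 187456 = 107253$)
$\sqrt{A + 228379} = \sqrt{107253 + 228379} = \sqrt{335632} = 4 \sqrt{20977}$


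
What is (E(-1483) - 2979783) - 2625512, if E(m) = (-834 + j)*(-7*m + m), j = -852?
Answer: -20607323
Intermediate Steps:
E(m) = 10116*m (E(m) = (-834 - 852)*(-7*m + m) = -(-10116)*m = 10116*m)
(E(-1483) - 2979783) - 2625512 = (10116*(-1483) - 2979783) - 2625512 = (-15002028 - 2979783) - 2625512 = -17981811 - 2625512 = -20607323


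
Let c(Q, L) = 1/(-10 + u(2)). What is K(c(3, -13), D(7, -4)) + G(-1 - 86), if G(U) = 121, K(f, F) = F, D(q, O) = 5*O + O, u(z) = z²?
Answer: 97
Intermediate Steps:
D(q, O) = 6*O
c(Q, L) = -⅙ (c(Q, L) = 1/(-10 + 2²) = 1/(-10 + 4) = 1/(-6) = -⅙)
K(c(3, -13), D(7, -4)) + G(-1 - 86) = 6*(-4) + 121 = -24 + 121 = 97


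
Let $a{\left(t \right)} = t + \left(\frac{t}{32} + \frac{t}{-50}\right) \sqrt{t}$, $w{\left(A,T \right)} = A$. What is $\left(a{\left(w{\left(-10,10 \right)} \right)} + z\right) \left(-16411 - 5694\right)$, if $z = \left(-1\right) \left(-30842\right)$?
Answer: $-681541360 + \frac{39789 i \sqrt{10}}{16} \approx -6.8154 \cdot 10^{8} + 7864.0 i$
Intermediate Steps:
$a{\left(t \right)} = t + \frac{9 t^{\frac{3}{2}}}{800}$ ($a{\left(t \right)} = t + \left(t \frac{1}{32} + t \left(- \frac{1}{50}\right)\right) \sqrt{t} = t + \left(\frac{t}{32} - \frac{t}{50}\right) \sqrt{t} = t + \frac{9 t}{800} \sqrt{t} = t + \frac{9 t^{\frac{3}{2}}}{800}$)
$z = 30842$
$\left(a{\left(w{\left(-10,10 \right)} \right)} + z\right) \left(-16411 - 5694\right) = \left(\left(-10 + \frac{9 \left(-10\right)^{\frac{3}{2}}}{800}\right) + 30842\right) \left(-16411 - 5694\right) = \left(\left(-10 + \frac{9 \left(- 10 i \sqrt{10}\right)}{800}\right) + 30842\right) \left(-22105\right) = \left(\left(-10 - \frac{9 i \sqrt{10}}{80}\right) + 30842\right) \left(-22105\right) = \left(30832 - \frac{9 i \sqrt{10}}{80}\right) \left(-22105\right) = -681541360 + \frac{39789 i \sqrt{10}}{16}$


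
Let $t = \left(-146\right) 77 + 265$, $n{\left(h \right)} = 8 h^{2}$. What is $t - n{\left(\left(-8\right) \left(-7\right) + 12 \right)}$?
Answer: $-47969$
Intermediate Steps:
$t = -10977$ ($t = -11242 + 265 = -10977$)
$t - n{\left(\left(-8\right) \left(-7\right) + 12 \right)} = -10977 - 8 \left(\left(-8\right) \left(-7\right) + 12\right)^{2} = -10977 - 8 \left(56 + 12\right)^{2} = -10977 - 8 \cdot 68^{2} = -10977 - 8 \cdot 4624 = -10977 - 36992 = -47969$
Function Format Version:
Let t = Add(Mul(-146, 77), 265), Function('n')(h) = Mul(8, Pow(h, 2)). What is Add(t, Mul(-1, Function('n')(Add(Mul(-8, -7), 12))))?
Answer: -47969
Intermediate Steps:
t = -10977 (t = Add(-11242, 265) = -10977)
Add(t, Mul(-1, Function('n')(Add(Mul(-8, -7), 12)))) = Add(-10977, Mul(-1, Mul(8, Pow(Add(Mul(-8, -7), 12), 2)))) = Add(-10977, Mul(-1, Mul(8, Pow(Add(56, 12), 2)))) = Add(-10977, Mul(-1, Mul(8, Pow(68, 2)))) = Add(-10977, Mul(-1, Mul(8, 4624))) = Add(-10977, Mul(-1, 36992)) = Add(-10977, -36992) = -47969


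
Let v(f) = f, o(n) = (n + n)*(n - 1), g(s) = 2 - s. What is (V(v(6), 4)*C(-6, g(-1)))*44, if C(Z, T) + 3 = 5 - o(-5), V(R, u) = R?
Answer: -15312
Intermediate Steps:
o(n) = 2*n*(-1 + n) (o(n) = (2*n)*(-1 + n) = 2*n*(-1 + n))
C(Z, T) = -58 (C(Z, T) = -3 + (5 - 2*(-5)*(-1 - 5)) = -3 + (5 - 2*(-5)*(-6)) = -3 + (5 - 1*60) = -3 + (5 - 60) = -3 - 55 = -58)
(V(v(6), 4)*C(-6, g(-1)))*44 = (6*(-58))*44 = -348*44 = -15312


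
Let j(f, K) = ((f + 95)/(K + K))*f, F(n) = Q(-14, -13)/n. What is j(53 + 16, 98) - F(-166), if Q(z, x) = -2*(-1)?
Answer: 234856/4067 ≈ 57.747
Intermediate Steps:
Q(z, x) = 2
F(n) = 2/n
j(f, K) = f*(95 + f)/(2*K) (j(f, K) = ((95 + f)/((2*K)))*f = ((95 + f)*(1/(2*K)))*f = ((95 + f)/(2*K))*f = f*(95 + f)/(2*K))
j(53 + 16, 98) - F(-166) = (½)*(53 + 16)*(95 + (53 + 16))/98 - 2/(-166) = (½)*69*(1/98)*(95 + 69) - 2*(-1)/166 = (½)*69*(1/98)*164 - 1*(-1/83) = 2829/49 + 1/83 = 234856/4067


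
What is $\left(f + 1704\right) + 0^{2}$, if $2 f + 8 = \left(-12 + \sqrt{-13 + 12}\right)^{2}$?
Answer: $\frac{3543}{2} - 12 i \approx 1771.5 - 12.0 i$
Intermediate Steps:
$f = -4 + \frac{\left(-12 + i\right)^{2}}{2}$ ($f = -4 + \frac{\left(-12 + \sqrt{-13 + 12}\right)^{2}}{2} = -4 + \frac{\left(-12 + \sqrt{-1}\right)^{2}}{2} = -4 + \frac{\left(-12 + i\right)^{2}}{2} \approx 67.5 - 12.0 i$)
$\left(f + 1704\right) + 0^{2} = \left(\left(\frac{135}{2} - 12 i\right) + 1704\right) + 0^{2} = \left(\frac{3543}{2} - 12 i\right) + 0 = \frac{3543}{2} - 12 i$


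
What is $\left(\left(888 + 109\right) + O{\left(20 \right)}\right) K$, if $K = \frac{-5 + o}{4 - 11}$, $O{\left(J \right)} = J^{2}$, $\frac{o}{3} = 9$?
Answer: $- \frac{30734}{7} \approx -4390.6$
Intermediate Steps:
$o = 27$ ($o = 3 \cdot 9 = 27$)
$K = - \frac{22}{7}$ ($K = \frac{-5 + 27}{4 - 11} = \frac{22}{-7} = 22 \left(- \frac{1}{7}\right) = - \frac{22}{7} \approx -3.1429$)
$\left(\left(888 + 109\right) + O{\left(20 \right)}\right) K = \left(\left(888 + 109\right) + 20^{2}\right) \left(- \frac{22}{7}\right) = \left(997 + 400\right) \left(- \frac{22}{7}\right) = 1397 \left(- \frac{22}{7}\right) = - \frac{30734}{7}$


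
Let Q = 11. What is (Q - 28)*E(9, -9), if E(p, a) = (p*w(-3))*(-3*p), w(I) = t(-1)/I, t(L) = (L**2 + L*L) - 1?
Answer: -1377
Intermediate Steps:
t(L) = -1 + 2*L**2 (t(L) = (L**2 + L**2) - 1 = 2*L**2 - 1 = -1 + 2*L**2)
w(I) = 1/I (w(I) = (-1 + 2*(-1)**2)/I = (-1 + 2*1)/I = (-1 + 2)/I = 1/I)
E(p, a) = p**2 (E(p, a) = (p/(-3))*(-3*p) = (p*(-1/3))*(-3*p) = (-p/3)*(-3*p) = p**2)
(Q - 28)*E(9, -9) = (11 - 28)*9**2 = -17*81 = -1377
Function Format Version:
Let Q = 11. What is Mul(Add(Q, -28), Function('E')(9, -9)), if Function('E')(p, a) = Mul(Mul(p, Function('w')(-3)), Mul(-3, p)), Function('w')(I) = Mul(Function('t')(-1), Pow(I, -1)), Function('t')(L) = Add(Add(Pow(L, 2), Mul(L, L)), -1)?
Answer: -1377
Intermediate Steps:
Function('t')(L) = Add(-1, Mul(2, Pow(L, 2))) (Function('t')(L) = Add(Add(Pow(L, 2), Pow(L, 2)), -1) = Add(Mul(2, Pow(L, 2)), -1) = Add(-1, Mul(2, Pow(L, 2))))
Function('w')(I) = Pow(I, -1) (Function('w')(I) = Mul(Add(-1, Mul(2, Pow(-1, 2))), Pow(I, -1)) = Mul(Add(-1, Mul(2, 1)), Pow(I, -1)) = Mul(Add(-1, 2), Pow(I, -1)) = Mul(1, Pow(I, -1)) = Pow(I, -1))
Function('E')(p, a) = Pow(p, 2) (Function('E')(p, a) = Mul(Mul(p, Pow(-3, -1)), Mul(-3, p)) = Mul(Mul(p, Rational(-1, 3)), Mul(-3, p)) = Mul(Mul(Rational(-1, 3), p), Mul(-3, p)) = Pow(p, 2))
Mul(Add(Q, -28), Function('E')(9, -9)) = Mul(Add(11, -28), Pow(9, 2)) = Mul(-17, 81) = -1377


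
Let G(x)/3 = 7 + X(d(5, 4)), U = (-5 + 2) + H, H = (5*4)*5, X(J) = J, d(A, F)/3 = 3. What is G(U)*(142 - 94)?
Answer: 2304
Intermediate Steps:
d(A, F) = 9 (d(A, F) = 3*3 = 9)
H = 100 (H = 20*5 = 100)
U = 97 (U = (-5 + 2) + 100 = -3 + 100 = 97)
G(x) = 48 (G(x) = 3*(7 + 9) = 3*16 = 48)
G(U)*(142 - 94) = 48*(142 - 94) = 48*48 = 2304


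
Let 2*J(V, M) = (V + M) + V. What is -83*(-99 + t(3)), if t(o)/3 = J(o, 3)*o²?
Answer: -3735/2 ≈ -1867.5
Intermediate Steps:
J(V, M) = V + M/2 (J(V, M) = ((V + M) + V)/2 = ((M + V) + V)/2 = (M + 2*V)/2 = V + M/2)
t(o) = 3*o²*(3/2 + o) (t(o) = 3*((o + (½)*3)*o²) = 3*((o + 3/2)*o²) = 3*((3/2 + o)*o²) = 3*(o²*(3/2 + o)) = 3*o²*(3/2 + o))
-83*(-99 + t(3)) = -83*(-99 + 3²*(9/2 + 3*3)) = -83*(-99 + 9*(9/2 + 9)) = -83*(-99 + 9*(27/2)) = -83*(-99 + 243/2) = -83*45/2 = -3735/2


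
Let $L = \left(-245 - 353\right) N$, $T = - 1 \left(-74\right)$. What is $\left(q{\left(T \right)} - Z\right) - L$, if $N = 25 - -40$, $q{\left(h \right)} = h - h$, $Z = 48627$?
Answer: $-9757$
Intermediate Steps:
$T = 74$ ($T = \left(-1\right) \left(-74\right) = 74$)
$q{\left(h \right)} = 0$
$N = 65$ ($N = 25 + 40 = 65$)
$L = -38870$ ($L = \left(-245 - 353\right) 65 = \left(-598\right) 65 = -38870$)
$\left(q{\left(T \right)} - Z\right) - L = \left(0 - 48627\right) - -38870 = \left(0 - 48627\right) + 38870 = -48627 + 38870 = -9757$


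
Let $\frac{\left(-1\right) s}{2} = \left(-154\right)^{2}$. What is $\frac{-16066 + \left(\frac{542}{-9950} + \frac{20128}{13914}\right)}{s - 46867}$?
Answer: $\frac{556013347897}{3263789761425} \approx 0.17036$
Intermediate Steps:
$s = -47432$ ($s = - 2 \left(-154\right)^{2} = \left(-2\right) 23716 = -47432$)
$\frac{-16066 + \left(\frac{542}{-9950} + \frac{20128}{13914}\right)}{s - 46867} = \frac{-16066 + \left(\frac{542}{-9950} + \frac{20128}{13914}\right)}{-47432 - 46867} = \frac{-16066 + \left(542 \left(- \frac{1}{9950}\right) + 20128 \cdot \frac{1}{13914}\right)}{-94299} = \left(-16066 + \left(- \frac{271}{4975} + \frac{10064}{6957}\right)\right) \left(- \frac{1}{94299}\right) = \left(-16066 + \frac{48183053}{34611075}\right) \left(- \frac{1}{94299}\right) = \left(- \frac{556013347897}{34611075}\right) \left(- \frac{1}{94299}\right) = \frac{556013347897}{3263789761425}$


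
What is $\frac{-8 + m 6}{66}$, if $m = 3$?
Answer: $\frac{5}{33} \approx 0.15152$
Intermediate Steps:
$\frac{-8 + m 6}{66} = \frac{-8 + 3 \cdot 6}{66} = \left(-8 + 18\right) \frac{1}{66} = 10 \cdot \frac{1}{66} = \frac{5}{33}$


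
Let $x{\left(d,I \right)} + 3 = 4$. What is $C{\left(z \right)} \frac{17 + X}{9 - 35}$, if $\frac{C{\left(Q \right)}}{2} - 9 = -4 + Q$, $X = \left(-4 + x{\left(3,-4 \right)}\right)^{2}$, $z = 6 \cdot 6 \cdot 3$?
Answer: $-226$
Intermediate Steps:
$x{\left(d,I \right)} = 1$ ($x{\left(d,I \right)} = -3 + 4 = 1$)
$z = 108$ ($z = 36 \cdot 3 = 108$)
$X = 9$ ($X = \left(-4 + 1\right)^{2} = \left(-3\right)^{2} = 9$)
$C{\left(Q \right)} = 10 + 2 Q$ ($C{\left(Q \right)} = 18 + 2 \left(-4 + Q\right) = 18 + \left(-8 + 2 Q\right) = 10 + 2 Q$)
$C{\left(z \right)} \frac{17 + X}{9 - 35} = \left(10 + 2 \cdot 108\right) \frac{17 + 9}{9 - 35} = \left(10 + 216\right) \frac{26}{-26} = 226 \cdot 26 \left(- \frac{1}{26}\right) = 226 \left(-1\right) = -226$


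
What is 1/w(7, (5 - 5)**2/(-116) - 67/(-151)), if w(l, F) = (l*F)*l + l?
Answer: 151/4340 ≈ 0.034793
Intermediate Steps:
w(l, F) = l + F*l**2 (w(l, F) = (F*l)*l + l = F*l**2 + l = l + F*l**2)
1/w(7, (5 - 5)**2/(-116) - 67/(-151)) = 1/(7*(1 + ((5 - 5)**2/(-116) - 67/(-151))*7)) = 1/(7*(1 + (0**2*(-1/116) - 67*(-1/151))*7)) = 1/(7*(1 + (0*(-1/116) + 67/151)*7)) = 1/(7*(1 + (0 + 67/151)*7)) = 1/(7*(1 + (67/151)*7)) = 1/(7*(1 + 469/151)) = 1/(7*(620/151)) = 1/(4340/151) = 151/4340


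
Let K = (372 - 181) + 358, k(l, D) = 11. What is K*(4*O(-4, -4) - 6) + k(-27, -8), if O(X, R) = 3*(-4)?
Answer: -29635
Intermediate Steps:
O(X, R) = -12
K = 549 (K = 191 + 358 = 549)
K*(4*O(-4, -4) - 6) + k(-27, -8) = 549*(4*(-12) - 6) + 11 = 549*(-48 - 6) + 11 = 549*(-54) + 11 = -29646 + 11 = -29635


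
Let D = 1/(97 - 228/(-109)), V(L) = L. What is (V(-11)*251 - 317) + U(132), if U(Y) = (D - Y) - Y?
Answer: -36096833/10801 ≈ -3342.0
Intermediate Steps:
D = 109/10801 (D = 1/(97 - 228*(-1/109)) = 1/(97 + 228/109) = 1/(10801/109) = 109/10801 ≈ 0.010092)
U(Y) = 109/10801 - 2*Y (U(Y) = (109/10801 - Y) - Y = 109/10801 - 2*Y)
(V(-11)*251 - 317) + U(132) = (-11*251 - 317) + (109/10801 - 2*132) = (-2761 - 317) + (109/10801 - 264) = -3078 - 2851355/10801 = -36096833/10801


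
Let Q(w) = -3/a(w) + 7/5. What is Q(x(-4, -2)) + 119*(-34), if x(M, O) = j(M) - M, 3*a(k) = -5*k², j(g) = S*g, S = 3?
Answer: -1294263/320 ≈ -4044.6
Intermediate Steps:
j(g) = 3*g
a(k) = -5*k²/3 (a(k) = (-5*k²)/3 = -5*k²/3)
x(M, O) = 2*M (x(M, O) = 3*M - M = 2*M)
Q(w) = 7/5 + 9/(5*w²) (Q(w) = -3*(-3/(5*w²)) + 7/5 = -(-9)/(5*w²) + 7*(⅕) = 9/(5*w²) + 7/5 = 7/5 + 9/(5*w²))
Q(x(-4, -2)) + 119*(-34) = (7/5 + 9/(5*(2*(-4))²)) + 119*(-34) = (7/5 + (9/5)/(-8)²) - 4046 = (7/5 + (9/5)*(1/64)) - 4046 = (7/5 + 9/320) - 4046 = 457/320 - 4046 = -1294263/320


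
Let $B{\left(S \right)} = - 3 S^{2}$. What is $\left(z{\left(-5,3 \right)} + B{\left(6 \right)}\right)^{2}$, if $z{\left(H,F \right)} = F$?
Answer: $11025$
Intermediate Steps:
$\left(z{\left(-5,3 \right)} + B{\left(6 \right)}\right)^{2} = \left(3 - 3 \cdot 6^{2}\right)^{2} = \left(3 - 108\right)^{2} = \left(-105\right)^{2} = 11025$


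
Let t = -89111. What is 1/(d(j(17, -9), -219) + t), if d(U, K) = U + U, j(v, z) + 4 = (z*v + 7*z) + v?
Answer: -1/89517 ≈ -1.1171e-5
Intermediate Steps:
j(v, z) = -4 + v + 7*z + v*z (j(v, z) = -4 + ((z*v + 7*z) + v) = -4 + ((v*z + 7*z) + v) = -4 + ((7*z + v*z) + v) = -4 + (v + 7*z + v*z) = -4 + v + 7*z + v*z)
d(U, K) = 2*U
1/(d(j(17, -9), -219) + t) = 1/(2*(-4 + 17 + 7*(-9) + 17*(-9)) - 89111) = 1/(2*(-4 + 17 - 63 - 153) - 89111) = 1/(2*(-203) - 89111) = 1/(-406 - 89111) = 1/(-89517) = -1/89517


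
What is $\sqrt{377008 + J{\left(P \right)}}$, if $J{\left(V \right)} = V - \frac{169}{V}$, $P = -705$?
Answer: $\frac{2 \sqrt{46758029430}}{705} \approx 613.44$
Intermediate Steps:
$\sqrt{377008 + J{\left(P \right)}} = \sqrt{377008 - \left(705 + \frac{169}{-705}\right)} = \sqrt{377008 - \frac{496856}{705}} = \sqrt{\frac{265293784}{705}} = \frac{2 \sqrt{46758029430}}{705}$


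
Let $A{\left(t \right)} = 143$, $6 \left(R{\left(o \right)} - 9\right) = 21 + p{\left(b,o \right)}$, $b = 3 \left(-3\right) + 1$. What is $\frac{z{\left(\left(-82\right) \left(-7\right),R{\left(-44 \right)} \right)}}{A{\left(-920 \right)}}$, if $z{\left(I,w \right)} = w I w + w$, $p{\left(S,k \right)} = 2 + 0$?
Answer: $\frac{77357}{117} \approx 661.17$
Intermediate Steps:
$b = -8$ ($b = -9 + 1 = -8$)
$p{\left(S,k \right)} = 2$
$R{\left(o \right)} = \frac{77}{6}$ ($R{\left(o \right)} = 9 + \frac{21 + 2}{6} = 9 + \frac{1}{6} \cdot 23 = 9 + \frac{23}{6} = \frac{77}{6}$)
$z{\left(I,w \right)} = w + I w^{2}$ ($z{\left(I,w \right)} = I w w + w = I w^{2} + w = w + I w^{2}$)
$\frac{z{\left(\left(-82\right) \left(-7\right),R{\left(-44 \right)} \right)}}{A{\left(-920 \right)}} = \frac{\frac{77}{6} \left(1 + \left(-82\right) \left(-7\right) \frac{77}{6}\right)}{143} = \frac{77 \left(1 + 574 \cdot \frac{77}{6}\right)}{6} \cdot \frac{1}{143} = \frac{77 \left(1 + \frac{22099}{3}\right)}{6} \cdot \frac{1}{143} = \frac{77}{6} \cdot \frac{22102}{3} \cdot \frac{1}{143} = \frac{850927}{9} \cdot \frac{1}{143} = \frac{77357}{117}$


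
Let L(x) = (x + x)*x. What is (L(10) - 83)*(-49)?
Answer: -5733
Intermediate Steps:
L(x) = 2*x**2 (L(x) = (2*x)*x = 2*x**2)
(L(10) - 83)*(-49) = (2*10**2 - 83)*(-49) = (2*100 - 83)*(-49) = (200 - 83)*(-49) = 117*(-49) = -5733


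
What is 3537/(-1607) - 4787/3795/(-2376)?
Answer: -31885153331/14490190440 ≈ -2.2005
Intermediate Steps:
3537/(-1607) - 4787/3795/(-2376) = 3537*(-1/1607) - 4787*1/3795*(-1/2376) = -3537/1607 - 4787/3795*(-1/2376) = -3537/1607 + 4787/9016920 = -31885153331/14490190440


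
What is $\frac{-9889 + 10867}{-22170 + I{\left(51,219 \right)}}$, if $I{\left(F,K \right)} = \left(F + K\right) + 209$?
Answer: $- \frac{978}{21691} \approx -0.045088$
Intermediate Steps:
$I{\left(F,K \right)} = 209 + F + K$
$\frac{-9889 + 10867}{-22170 + I{\left(51,219 \right)}} = \frac{-9889 + 10867}{-22170 + \left(209 + 51 + 219\right)} = \frac{978}{-22170 + 479} = \frac{978}{-21691} = 978 \left(- \frac{1}{21691}\right) = - \frac{978}{21691}$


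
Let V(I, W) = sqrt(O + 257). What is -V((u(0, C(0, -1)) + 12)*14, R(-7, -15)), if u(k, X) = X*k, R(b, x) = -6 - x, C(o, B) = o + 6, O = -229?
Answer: -2*sqrt(7) ≈ -5.2915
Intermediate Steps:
C(o, B) = 6 + o
V(I, W) = 2*sqrt(7) (V(I, W) = sqrt(-229 + 257) = sqrt(28) = 2*sqrt(7))
-V((u(0, C(0, -1)) + 12)*14, R(-7, -15)) = -2*sqrt(7)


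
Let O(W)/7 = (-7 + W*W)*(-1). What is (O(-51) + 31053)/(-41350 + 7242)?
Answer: -12895/34108 ≈ -0.37806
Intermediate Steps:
O(W) = 49 - 7*W² (O(W) = 7*((-7 + W*W)*(-1)) = 7*((-7 + W²)*(-1)) = 7*(7 - W²) = 49 - 7*W²)
(O(-51) + 31053)/(-41350 + 7242) = ((49 - 7*(-51)²) + 31053)/(-41350 + 7242) = ((49 - 7*2601) + 31053)/(-34108) = ((49 - 18207) + 31053)*(-1/34108) = (-18158 + 31053)*(-1/34108) = 12895*(-1/34108) = -12895/34108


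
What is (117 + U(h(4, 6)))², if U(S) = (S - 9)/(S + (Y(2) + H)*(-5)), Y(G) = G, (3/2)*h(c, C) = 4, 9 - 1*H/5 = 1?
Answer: 5298820849/386884 ≈ 13696.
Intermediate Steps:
H = 40 (H = 45 - 5*1 = 45 - 5 = 40)
h(c, C) = 8/3 (h(c, C) = (⅔)*4 = 8/3)
U(S) = (-9 + S)/(-210 + S) (U(S) = (S - 9)/(S + (2 + 40)*(-5)) = (-9 + S)/(S + 42*(-5)) = (-9 + S)/(S - 210) = (-9 + S)/(-210 + S))
(117 + U(h(4, 6)))² = (117 + (-9 + 8/3)/(-210 + 8/3))² = (117 - 19/3/(-622/3))² = (117 - 3/622*(-19/3))² = (117 + 19/622)² = (72793/622)² = 5298820849/386884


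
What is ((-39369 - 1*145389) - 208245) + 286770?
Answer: -106233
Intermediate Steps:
((-39369 - 1*145389) - 208245) + 286770 = ((-39369 - 145389) - 208245) + 286770 = (-184758 - 208245) + 286770 = -393003 + 286770 = -106233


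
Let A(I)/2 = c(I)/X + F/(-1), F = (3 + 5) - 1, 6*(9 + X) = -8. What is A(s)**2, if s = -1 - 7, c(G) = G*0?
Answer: 196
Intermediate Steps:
X = -31/3 (X = -9 + (1/6)*(-8) = -9 - 4/3 = -31/3 ≈ -10.333)
F = 7 (F = 8 - 1 = 7)
c(G) = 0
s = -8
A(I) = -14 (A(I) = 2*(0/(-31/3) + 7/(-1)) = 2*(0*(-3/31) + 7*(-1)) = 2*(0 - 7) = 2*(-7) = -14)
A(s)**2 = (-14)**2 = 196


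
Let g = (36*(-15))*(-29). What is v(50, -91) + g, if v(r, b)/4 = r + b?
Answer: 15496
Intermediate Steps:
v(r, b) = 4*b + 4*r (v(r, b) = 4*(r + b) = 4*(b + r) = 4*b + 4*r)
g = 15660 (g = -540*(-29) = 15660)
v(50, -91) + g = (4*(-91) + 4*50) + 15660 = (-364 + 200) + 15660 = -164 + 15660 = 15496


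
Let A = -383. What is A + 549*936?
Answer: 513481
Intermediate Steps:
A + 549*936 = -383 + 549*936 = -383 + 513864 = 513481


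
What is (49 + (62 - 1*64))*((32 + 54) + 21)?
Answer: 5029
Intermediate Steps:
(49 + (62 - 1*64))*((32 + 54) + 21) = (49 + (62 - 64))*(86 + 21) = (49 - 2)*107 = 47*107 = 5029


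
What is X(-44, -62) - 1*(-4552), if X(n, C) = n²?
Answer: 6488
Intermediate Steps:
X(-44, -62) - 1*(-4552) = (-44)² - 1*(-4552) = 1936 + 4552 = 6488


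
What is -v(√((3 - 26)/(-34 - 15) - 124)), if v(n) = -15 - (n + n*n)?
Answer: -5318/49 + I*√6053/7 ≈ -108.53 + 11.114*I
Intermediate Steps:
v(n) = -15 - n - n² (v(n) = -15 - (n + n²) = -15 + (-n - n²) = -15 - n - n²)
-v(√((3 - 26)/(-34 - 15) - 124)) = -(-15 - √((3 - 26)/(-34 - 15) - 124) - (√((3 - 26)/(-34 - 15) - 124))²) = -(-15 - √(-23/(-49) - 124) - (√(-23/(-49) - 124))²) = -(-15 - √(-23*(-1/49) - 124) - (√(-23*(-1/49) - 124))²) = -(-15 - √(23/49 - 124) - (√(23/49 - 124))²) = -(-15 - √(-6053/49) - (√(-6053/49))²) = -(-15 - I*√6053/7 - (I*√6053/7)²) = -(-15 - I*√6053/7 - 1*(-6053/49)) = -(-15 - I*√6053/7 + 6053/49) = -(5318/49 - I*√6053/7) = -5318/49 + I*√6053/7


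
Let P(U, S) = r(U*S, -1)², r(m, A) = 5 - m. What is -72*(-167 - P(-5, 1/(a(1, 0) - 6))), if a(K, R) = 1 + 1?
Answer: 26073/2 ≈ 13037.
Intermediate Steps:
a(K, R) = 2
P(U, S) = (5 - S*U)² (P(U, S) = (5 - U*S)² = (5 - S*U)²)
-72*(-167 - P(-5, 1/(a(1, 0) - 6))) = -72*(-167 - (-5 - 5/(2 - 6))²) = -72*(-167 - (-5 - 5/(-4))²) = -72*(-167 - (-5 - ¼*(-5))²) = -72*(-167 - (-5 + 5/4)²) = -72*(-167 - (-15/4)²) = -72*(-167 - 1*225/16) = -72*(-167 - 225/16) = -72*(-2897/16) = 26073/2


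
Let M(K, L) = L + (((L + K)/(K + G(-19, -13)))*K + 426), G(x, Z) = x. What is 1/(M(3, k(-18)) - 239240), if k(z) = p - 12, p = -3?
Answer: -4/955307 ≈ -4.1871e-6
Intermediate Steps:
k(z) = -15 (k(z) = -3 - 12 = -15)
M(K, L) = 426 + L + K*(K + L)/(-19 + K) (M(K, L) = L + (((L + K)/(K - 19))*K + 426) = L + (((K + L)/(-19 + K))*K + 426) = L + (K*(K + L)/(-19 + K) + 426) = L + (426 + K*(K + L)/(-19 + K)) = 426 + L + K*(K + L)/(-19 + K))
1/(M(3, k(-18)) - 239240) = 1/((-8094 + 3² - 19*(-15) + 426*3 + 2*3*(-15))/(-19 + 3) - 239240) = 1/((-8094 + 9 + 285 + 1278 - 90)/(-16) - 239240) = 1/(-1/16*(-6612) - 239240) = 1/(1653/4 - 239240) = 1/(-955307/4) = -4/955307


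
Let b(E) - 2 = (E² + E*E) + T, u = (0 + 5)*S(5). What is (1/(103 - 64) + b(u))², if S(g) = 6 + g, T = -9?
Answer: 55544119684/1521 ≈ 3.6518e+7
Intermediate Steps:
u = 55 (u = (0 + 5)*(6 + 5) = 5*11 = 55)
b(E) = -7 + 2*E² (b(E) = 2 + ((E² + E*E) - 9) = 2 + ((E² + E²) - 9) = 2 + (2*E² - 9) = 2 + (-9 + 2*E²) = -7 + 2*E²)
(1/(103 - 64) + b(u))² = (1/(103 - 64) + (-7 + 2*55²))² = (1/39 + (-7 + 2*3025))² = (1/39 + (-7 + 6050))² = (1/39 + 6043)² = (235678/39)² = 55544119684/1521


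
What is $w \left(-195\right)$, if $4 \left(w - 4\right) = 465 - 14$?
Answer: $- \frac{91065}{4} \approx -22766.0$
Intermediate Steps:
$w = \frac{467}{4}$ ($w = 4 + \frac{465 - 14}{4} = 4 + \frac{1}{4} \cdot 451 = 4 + \frac{451}{4} = \frac{467}{4} \approx 116.75$)
$w \left(-195\right) = \frac{467}{4} \left(-195\right) = - \frac{91065}{4}$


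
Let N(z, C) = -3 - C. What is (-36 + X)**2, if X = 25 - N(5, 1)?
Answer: 49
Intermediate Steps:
X = 29 (X = 25 - (-3 - 1*1) = 25 - (-3 - 1) = 25 - 1*(-4) = 25 + 4 = 29)
(-36 + X)**2 = (-36 + 29)**2 = (-7)**2 = 49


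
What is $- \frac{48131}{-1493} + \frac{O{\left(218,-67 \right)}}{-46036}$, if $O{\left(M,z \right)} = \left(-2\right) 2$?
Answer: $\frac{553941172}{17182937} \approx 32.238$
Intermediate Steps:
$O{\left(M,z \right)} = -4$
$- \frac{48131}{-1493} + \frac{O{\left(218,-67 \right)}}{-46036} = - \frac{48131}{-1493} - \frac{4}{-46036} = \left(-48131\right) \left(- \frac{1}{1493}\right) - - \frac{1}{11509} = \frac{48131}{1493} + \frac{1}{11509} = \frac{553941172}{17182937}$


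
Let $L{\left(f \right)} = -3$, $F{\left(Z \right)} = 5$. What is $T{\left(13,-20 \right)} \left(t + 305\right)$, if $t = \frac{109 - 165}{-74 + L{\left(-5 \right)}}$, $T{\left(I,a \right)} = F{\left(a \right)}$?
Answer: $\frac{16815}{11} \approx 1528.6$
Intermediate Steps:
$T{\left(I,a \right)} = 5$
$t = \frac{8}{11}$ ($t = \frac{109 - 165}{-74 - 3} = - \frac{56}{-77} = \left(-56\right) \left(- \frac{1}{77}\right) = \frac{8}{11} \approx 0.72727$)
$T{\left(13,-20 \right)} \left(t + 305\right) = 5 \left(\frac{8}{11} + 305\right) = 5 \cdot \frac{3363}{11} = \frac{16815}{11}$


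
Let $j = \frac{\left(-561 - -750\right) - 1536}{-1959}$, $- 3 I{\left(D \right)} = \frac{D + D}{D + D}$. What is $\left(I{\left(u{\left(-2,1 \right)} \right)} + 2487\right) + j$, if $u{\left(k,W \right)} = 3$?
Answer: $\frac{4872727}{1959} \approx 2487.4$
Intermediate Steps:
$I{\left(D \right)} = - \frac{1}{3}$ ($I{\left(D \right)} = - \frac{\left(D + D\right) \frac{1}{D + D}}{3} = - \frac{2 D \frac{1}{2 D}}{3} = \left(- \frac{1}{3}\right) 1 = - \frac{1}{3}$)
$j = \frac{449}{653}$ ($j = \left(\left(-561 + 750\right) - 1536\right) \left(- \frac{1}{1959}\right) = \left(189 - 1536\right) \left(- \frac{1}{1959}\right) = \left(-1347\right) \left(- \frac{1}{1959}\right) = \frac{449}{653} \approx 0.6876$)
$\left(I{\left(u{\left(-2,1 \right)} \right)} + 2487\right) + j = \left(- \frac{1}{3} + 2487\right) + \frac{449}{653} = \frac{7460}{3} + \frac{449}{653} = \frac{4872727}{1959}$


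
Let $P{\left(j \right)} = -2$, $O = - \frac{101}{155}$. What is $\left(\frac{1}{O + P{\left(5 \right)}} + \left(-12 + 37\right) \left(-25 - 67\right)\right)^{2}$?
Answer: $\frac{893885157025}{168921} \approx 5.2917 \cdot 10^{6}$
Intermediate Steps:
$O = - \frac{101}{155}$ ($O = \left(-101\right) \frac{1}{155} = - \frac{101}{155} \approx -0.65161$)
$\left(\frac{1}{O + P{\left(5 \right)}} + \left(-12 + 37\right) \left(-25 - 67\right)\right)^{2} = \left(\frac{1}{- \frac{101}{155} - 2} + \left(-12 + 37\right) \left(-25 - 67\right)\right)^{2} = \left(\frac{1}{- \frac{411}{155}} + 25 \left(-92\right)\right)^{2} = \left(- \frac{155}{411} - 2300\right)^{2} = \left(- \frac{945455}{411}\right)^{2} = \frac{893885157025}{168921}$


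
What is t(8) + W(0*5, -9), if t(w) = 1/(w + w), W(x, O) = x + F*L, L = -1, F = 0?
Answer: 1/16 ≈ 0.062500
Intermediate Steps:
W(x, O) = x (W(x, O) = x + 0*(-1) = x + 0 = x)
t(w) = 1/(2*w)
t(8) + W(0*5, -9) = (1/2)/8 + 0*5 = (1/2)*(1/8) + 0 = 1/16 + 0 = 1/16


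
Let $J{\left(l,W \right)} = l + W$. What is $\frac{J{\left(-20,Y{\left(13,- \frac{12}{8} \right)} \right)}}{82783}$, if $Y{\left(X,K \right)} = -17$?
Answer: $- \frac{37}{82783} \approx -0.00044695$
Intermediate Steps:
$J{\left(l,W \right)} = W + l$
$\frac{J{\left(-20,Y{\left(13,- \frac{12}{8} \right)} \right)}}{82783} = \frac{-17 - 20}{82783} = \left(-37\right) \frac{1}{82783} = - \frac{37}{82783}$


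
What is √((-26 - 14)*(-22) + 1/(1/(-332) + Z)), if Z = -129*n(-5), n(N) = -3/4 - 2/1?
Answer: √190729420883/14722 ≈ 29.665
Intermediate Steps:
n(N) = -11/4 (n(N) = -3*¼ - 2*1 = -¾ - 2 = -11/4)
Z = 1419/4 (Z = -129*(-11/4) = 1419/4 ≈ 354.75)
√((-26 - 14)*(-22) + 1/(1/(-332) + Z)) = √((-26 - 14)*(-22) + 1/(1/(-332) + 1419/4)) = √(-40*(-22) + 1/(-1/332 + 1419/4)) = √(880 + 1/(29444/83)) = √(880 + 83/29444) = √(25910803/29444) = √190729420883/14722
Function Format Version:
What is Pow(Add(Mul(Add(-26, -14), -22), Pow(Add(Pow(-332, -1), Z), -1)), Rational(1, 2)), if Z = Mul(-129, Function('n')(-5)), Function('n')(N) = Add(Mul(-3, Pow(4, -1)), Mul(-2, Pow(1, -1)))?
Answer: Mul(Rational(1, 14722), Pow(190729420883, Rational(1, 2))) ≈ 29.665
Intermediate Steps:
Function('n')(N) = Rational(-11, 4) (Function('n')(N) = Add(Mul(-3, Rational(1, 4)), Mul(-2, 1)) = Add(Rational(-3, 4), -2) = Rational(-11, 4))
Z = Rational(1419, 4) (Z = Mul(-129, Rational(-11, 4)) = Rational(1419, 4) ≈ 354.75)
Pow(Add(Mul(Add(-26, -14), -22), Pow(Add(Pow(-332, -1), Z), -1)), Rational(1, 2)) = Pow(Add(Mul(Add(-26, -14), -22), Pow(Add(Pow(-332, -1), Rational(1419, 4)), -1)), Rational(1, 2)) = Pow(Add(Mul(-40, -22), Pow(Add(Rational(-1, 332), Rational(1419, 4)), -1)), Rational(1, 2)) = Pow(Add(880, Pow(Rational(29444, 83), -1)), Rational(1, 2)) = Pow(Add(880, Rational(83, 29444)), Rational(1, 2)) = Pow(Rational(25910803, 29444), Rational(1, 2)) = Mul(Rational(1, 14722), Pow(190729420883, Rational(1, 2)))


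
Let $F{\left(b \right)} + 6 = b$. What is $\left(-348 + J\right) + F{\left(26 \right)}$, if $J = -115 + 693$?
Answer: $250$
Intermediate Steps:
$F{\left(b \right)} = -6 + b$
$J = 578$
$\left(-348 + J\right) + F{\left(26 \right)} = \left(-348 + 578\right) + \left(-6 + 26\right) = 230 + 20 = 250$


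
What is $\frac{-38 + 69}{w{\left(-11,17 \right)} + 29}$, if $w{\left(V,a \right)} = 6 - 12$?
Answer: $\frac{31}{23} \approx 1.3478$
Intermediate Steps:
$w{\left(V,a \right)} = -6$ ($w{\left(V,a \right)} = 6 - 12 = -6$)
$\frac{-38 + 69}{w{\left(-11,17 \right)} + 29} = \frac{-38 + 69}{-6 + 29} = \frac{31}{23}$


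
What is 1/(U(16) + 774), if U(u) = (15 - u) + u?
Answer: 1/789 ≈ 0.0012674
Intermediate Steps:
U(u) = 15
1/(U(16) + 774) = 1/(15 + 774) = 1/789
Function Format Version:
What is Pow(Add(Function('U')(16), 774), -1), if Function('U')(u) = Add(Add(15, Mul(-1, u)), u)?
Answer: Rational(1, 789) ≈ 0.0012674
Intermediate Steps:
Function('U')(u) = 15
Pow(Add(Function('U')(16), 774), -1) = Pow(Add(15, 774), -1) = Pow(789, -1) = Rational(1, 789)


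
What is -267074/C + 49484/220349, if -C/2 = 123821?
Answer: 35551902777/27283833529 ≈ 1.3030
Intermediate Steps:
C = -247642 (C = -2*123821 = -247642)
-267074/C + 49484/220349 = -267074/(-247642) + 49484/220349 = -267074*(-1/247642) + 49484*(1/220349) = 133537/123821 + 49484/220349 = 35551902777/27283833529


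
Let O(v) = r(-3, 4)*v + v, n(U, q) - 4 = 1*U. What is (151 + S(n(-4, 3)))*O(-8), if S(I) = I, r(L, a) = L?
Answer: 2416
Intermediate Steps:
n(U, q) = 4 + U (n(U, q) = 4 + 1*U = 4 + U)
O(v) = -2*v (O(v) = -3*v + v = -2*v)
(151 + S(n(-4, 3)))*O(-8) = (151 + (4 - 4))*(-2*(-8)) = (151 + 0)*16 = 151*16 = 2416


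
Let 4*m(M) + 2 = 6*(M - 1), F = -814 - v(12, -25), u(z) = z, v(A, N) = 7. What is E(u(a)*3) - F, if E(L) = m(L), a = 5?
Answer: 1683/2 ≈ 841.50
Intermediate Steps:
F = -821 (F = -814 - 1*7 = -814 - 7 = -821)
m(M) = -2 + 3*M/2 (m(M) = -1/2 + (6*(M - 1))/4 = -1/2 + (6*(-1 + M))/4 = -1/2 + (-6 + 6*M)/4 = -1/2 + (-3/2 + 3*M/2) = -2 + 3*M/2)
E(L) = -2 + 3*L/2
E(u(a)*3) - F = (-2 + 3*(5*3)/2) - 1*(-821) = (-2 + (3/2)*15) + 821 = (-2 + 45/2) + 821 = 41/2 + 821 = 1683/2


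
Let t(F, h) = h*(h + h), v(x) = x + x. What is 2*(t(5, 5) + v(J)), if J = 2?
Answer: 108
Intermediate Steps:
v(x) = 2*x
t(F, h) = 2*h² (t(F, h) = h*(2*h) = 2*h²)
2*(t(5, 5) + v(J)) = 2*(2*5² + 2*2) = 2*(2*25 + 4) = 2*(50 + 4) = 2*54 = 108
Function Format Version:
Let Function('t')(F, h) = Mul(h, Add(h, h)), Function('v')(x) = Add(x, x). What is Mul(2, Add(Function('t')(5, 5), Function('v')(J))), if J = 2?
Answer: 108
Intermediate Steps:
Function('v')(x) = Mul(2, x)
Function('t')(F, h) = Mul(2, Pow(h, 2)) (Function('t')(F, h) = Mul(h, Mul(2, h)) = Mul(2, Pow(h, 2)))
Mul(2, Add(Function('t')(5, 5), Function('v')(J))) = Mul(2, Add(Mul(2, Pow(5, 2)), Mul(2, 2))) = Mul(2, Add(Mul(2, 25), 4)) = Mul(2, Add(50, 4)) = Mul(2, 54) = 108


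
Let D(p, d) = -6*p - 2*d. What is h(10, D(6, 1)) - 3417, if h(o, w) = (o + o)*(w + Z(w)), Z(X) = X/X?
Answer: -4157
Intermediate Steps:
Z(X) = 1
h(o, w) = 2*o*(1 + w) (h(o, w) = (o + o)*(w + 1) = (2*o)*(1 + w) = 2*o*(1 + w))
h(10, D(6, 1)) - 3417 = 2*10*(1 + (-6*6 - 2*1)) - 3417 = 2*10*(1 + (-36 - 2)) - 3417 = 2*10*(1 - 38) - 3417 = 2*10*(-37) - 3417 = -740 - 3417 = -4157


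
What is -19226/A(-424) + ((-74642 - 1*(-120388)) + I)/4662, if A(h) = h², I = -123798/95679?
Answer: 9265108625507/954643728672 ≈ 9.7053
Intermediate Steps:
I = -41266/31893 (I = -123798*1/95679 = -41266/31893 ≈ -1.2939)
-19226/A(-424) + ((-74642 - 1*(-120388)) + I)/4662 = -19226/((-424)²) + ((-74642 - 1*(-120388)) - 41266/31893)/4662 = -19226/179776 + ((-74642 + 120388) - 41266/31893)*(1/4662) = -19226*1/179776 + (45746 - 41266/31893)*(1/4662) = -9613/89888 + (1458935912/31893)*(1/4662) = -9613/89888 + 104209708/10620369 = 9265108625507/954643728672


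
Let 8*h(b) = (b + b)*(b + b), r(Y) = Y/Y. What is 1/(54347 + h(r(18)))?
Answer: 2/108695 ≈ 1.8400e-5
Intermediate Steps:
r(Y) = 1
h(b) = b**2/2 (h(b) = ((b + b)*(b + b))/8 = ((2*b)*(2*b))/8 = (4*b**2)/8 = b**2/2)
1/(54347 + h(r(18))) = 1/(54347 + (1/2)*1**2) = 1/(54347 + (1/2)*1) = 1/(54347 + 1/2) = 1/(108695/2) = 2/108695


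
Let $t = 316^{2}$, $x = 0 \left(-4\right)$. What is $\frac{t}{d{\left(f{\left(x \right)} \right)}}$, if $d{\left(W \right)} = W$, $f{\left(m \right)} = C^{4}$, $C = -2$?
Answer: $6241$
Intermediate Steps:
$x = 0$
$f{\left(m \right)} = 16$ ($f{\left(m \right)} = \left(-2\right)^{4} = 16$)
$t = 99856$
$\frac{t}{d{\left(f{\left(x \right)} \right)}} = \frac{99856}{16} = 99856 \cdot \frac{1}{16} = 6241$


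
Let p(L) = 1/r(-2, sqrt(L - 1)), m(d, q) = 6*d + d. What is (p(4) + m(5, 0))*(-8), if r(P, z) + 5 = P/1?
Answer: -1952/7 ≈ -278.86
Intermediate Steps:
m(d, q) = 7*d
r(P, z) = -5 + P (r(P, z) = -5 + P/1 = -5 + P*1 = -5 + P)
p(L) = -1/7 (p(L) = 1/(-5 - 2) = 1/(-7) = -1/7)
(p(4) + m(5, 0))*(-8) = (-1/7 + 7*5)*(-8) = (-1/7 + 35)*(-8) = (244/7)*(-8) = -1952/7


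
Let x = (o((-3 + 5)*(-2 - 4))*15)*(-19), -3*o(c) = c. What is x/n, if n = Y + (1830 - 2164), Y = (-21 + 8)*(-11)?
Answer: 1140/191 ≈ 5.9686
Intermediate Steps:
o(c) = -c/3
Y = 143 (Y = -13*(-11) = 143)
x = -1140 (x = (-(-3 + 5)*(-2 - 4)/3*15)*(-19) = (-2*(-6)/3*15)*(-19) = (-1/3*(-12)*15)*(-19) = (4*15)*(-19) = 60*(-19) = -1140)
n = -191 (n = 143 + (1830 - 2164) = 143 - 334 = -191)
x/n = -1140/(-191) = -1140*(-1/191) = 1140/191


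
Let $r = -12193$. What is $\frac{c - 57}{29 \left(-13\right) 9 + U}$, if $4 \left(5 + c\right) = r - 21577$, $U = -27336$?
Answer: $\frac{17009}{61458} \approx 0.27676$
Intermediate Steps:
$c = - \frac{16895}{2}$ ($c = -5 + \frac{-12193 - 21577}{4} = -5 + \frac{1}{4} \left(-33770\right) = -5 - \frac{16885}{2} = - \frac{16895}{2} \approx -8447.5$)
$\frac{c - 57}{29 \left(-13\right) 9 + U} = \frac{- \frac{16895}{2} - 57}{29 \left(-13\right) 9 - 27336} = - \frac{17009}{2 \left(\left(-377\right) 9 - 27336\right)} = - \frac{17009}{2 \left(-3393 - 27336\right)} = - \frac{17009}{2 \left(-30729\right)} = \left(- \frac{17009}{2}\right) \left(- \frac{1}{30729}\right) = \frac{17009}{61458}$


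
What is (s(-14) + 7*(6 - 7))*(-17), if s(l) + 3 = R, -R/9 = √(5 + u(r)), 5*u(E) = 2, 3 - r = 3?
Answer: 170 + 459*√15/5 ≈ 525.54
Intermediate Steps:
r = 0 (r = 3 - 1*3 = 3 - 3 = 0)
u(E) = ⅖ (u(E) = (⅕)*2 = ⅖)
R = -27*√15/5 (R = -9*√(5 + ⅖) = -27*√15/5 ≈ -20.914)
s(l) = -3 - 27*√15/5
(s(-14) + 7*(6 - 7))*(-17) = ((-3 - 27*√15/5) + 7*(6 - 7))*(-17) = ((-3 - 27*√15/5) + 7*(-1))*(-17) = ((-3 - 27*√15/5) - 7)*(-17) = (-10 - 27*√15/5)*(-17) = 170 + 459*√15/5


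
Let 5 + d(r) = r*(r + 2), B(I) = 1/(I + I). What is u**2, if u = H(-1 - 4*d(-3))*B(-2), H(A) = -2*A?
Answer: 49/4 ≈ 12.250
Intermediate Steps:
B(I) = 1/(2*I)
d(r) = -5 + r*(2 + r) (d(r) = -5 + r*(r + 2) = -5 + r*(2 + r))
u = 7/2 (u = (-2*(-1 - 4*(-5 + (-3)**2 + 2*(-3))))*((1/2)/(-2)) = (-2*(-1 - 4*(-5 + 9 - 6)))*((1/2)*(-1/2)) = -2*(-1 - 4*(-2))*(-1/4) = -2*(-1 + 8)*(-1/4) = -2*7*(-1/4) = -14*(-1/4) = 7/2 ≈ 3.5000)
u**2 = (7/2)**2 = 49/4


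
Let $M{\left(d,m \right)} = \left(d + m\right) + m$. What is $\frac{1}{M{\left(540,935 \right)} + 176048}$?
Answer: $\frac{1}{178458} \approx 5.6036 \cdot 10^{-6}$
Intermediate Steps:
$M{\left(d,m \right)} = d + 2 m$
$\frac{1}{M{\left(540,935 \right)} + 176048} = \frac{1}{\left(540 + 2 \cdot 935\right) + 176048} = \frac{1}{\left(540 + 1870\right) + 176048} = \frac{1}{2410 + 176048} = \frac{1}{178458}$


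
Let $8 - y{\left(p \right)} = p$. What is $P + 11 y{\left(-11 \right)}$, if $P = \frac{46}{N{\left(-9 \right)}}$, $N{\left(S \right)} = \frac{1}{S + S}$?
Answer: $-619$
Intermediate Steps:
$N{\left(S \right)} = \frac{1}{2 S}$
$y{\left(p \right)} = 8 - p$
$P = -828$ ($P = \frac{46}{\frac{1}{2} \frac{1}{-9}} = \frac{46}{\frac{1}{2} \left(- \frac{1}{9}\right)} = \frac{46}{- \frac{1}{18}} = 46 \left(-18\right) = -828$)
$P + 11 y{\left(-11 \right)} = -828 + 11 \left(8 - -11\right) = -828 + 11 \left(8 + 11\right) = -828 + 11 \cdot 19 = -828 + 209 = -619$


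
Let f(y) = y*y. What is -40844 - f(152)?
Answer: -63948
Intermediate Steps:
f(y) = y²
-40844 - f(152) = -40844 - 1*152² = -40844 - 1*23104 = -40844 - 23104 = -63948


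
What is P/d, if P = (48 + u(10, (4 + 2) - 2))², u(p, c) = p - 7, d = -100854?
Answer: -289/11206 ≈ -0.025790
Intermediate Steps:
u(p, c) = -7 + p
P = 2601 (P = (48 + (-7 + 10))² = (48 + 3)² = 51² = 2601)
P/d = 2601/(-100854) = 2601*(-1/100854) = -289/11206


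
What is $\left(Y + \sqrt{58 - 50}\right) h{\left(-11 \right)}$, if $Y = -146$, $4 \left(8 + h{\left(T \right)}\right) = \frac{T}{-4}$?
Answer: $\frac{8541}{8} - \frac{117 \sqrt{2}}{8} \approx 1046.9$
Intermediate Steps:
$h{\left(T \right)} = -8 - \frac{T}{16}$ ($h{\left(T \right)} = -8 + \frac{T \frac{1}{-4}}{4} = -8 + \frac{T \left(- \frac{1}{4}\right)}{4} = -8 + \frac{\left(- \frac{1}{4}\right) T}{4} = -8 - \frac{T}{16}$)
$\left(Y + \sqrt{58 - 50}\right) h{\left(-11 \right)} = \left(-146 + \sqrt{58 - 50}\right) \left(-8 - - \frac{11}{16}\right) = \left(-146 + \sqrt{8}\right) \left(-8 + \frac{11}{16}\right) = \left(-146 + 2 \sqrt{2}\right) \left(- \frac{117}{16}\right) = \frac{8541}{8} - \frac{117 \sqrt{2}}{8}$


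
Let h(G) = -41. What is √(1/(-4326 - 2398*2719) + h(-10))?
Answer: 13*I*√12059887947/222958 ≈ 6.4031*I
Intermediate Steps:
√(1/(-4326 - 2398*2719) + h(-10)) = √(1/(-4326 - 2398*2719) - 41) = √((1/2719)/(-6724) - 41) = √(-1/6724*1/2719 - 41) = √(-1/18282556 - 41) = √(-749584797/18282556) = 13*I*√12059887947/222958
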